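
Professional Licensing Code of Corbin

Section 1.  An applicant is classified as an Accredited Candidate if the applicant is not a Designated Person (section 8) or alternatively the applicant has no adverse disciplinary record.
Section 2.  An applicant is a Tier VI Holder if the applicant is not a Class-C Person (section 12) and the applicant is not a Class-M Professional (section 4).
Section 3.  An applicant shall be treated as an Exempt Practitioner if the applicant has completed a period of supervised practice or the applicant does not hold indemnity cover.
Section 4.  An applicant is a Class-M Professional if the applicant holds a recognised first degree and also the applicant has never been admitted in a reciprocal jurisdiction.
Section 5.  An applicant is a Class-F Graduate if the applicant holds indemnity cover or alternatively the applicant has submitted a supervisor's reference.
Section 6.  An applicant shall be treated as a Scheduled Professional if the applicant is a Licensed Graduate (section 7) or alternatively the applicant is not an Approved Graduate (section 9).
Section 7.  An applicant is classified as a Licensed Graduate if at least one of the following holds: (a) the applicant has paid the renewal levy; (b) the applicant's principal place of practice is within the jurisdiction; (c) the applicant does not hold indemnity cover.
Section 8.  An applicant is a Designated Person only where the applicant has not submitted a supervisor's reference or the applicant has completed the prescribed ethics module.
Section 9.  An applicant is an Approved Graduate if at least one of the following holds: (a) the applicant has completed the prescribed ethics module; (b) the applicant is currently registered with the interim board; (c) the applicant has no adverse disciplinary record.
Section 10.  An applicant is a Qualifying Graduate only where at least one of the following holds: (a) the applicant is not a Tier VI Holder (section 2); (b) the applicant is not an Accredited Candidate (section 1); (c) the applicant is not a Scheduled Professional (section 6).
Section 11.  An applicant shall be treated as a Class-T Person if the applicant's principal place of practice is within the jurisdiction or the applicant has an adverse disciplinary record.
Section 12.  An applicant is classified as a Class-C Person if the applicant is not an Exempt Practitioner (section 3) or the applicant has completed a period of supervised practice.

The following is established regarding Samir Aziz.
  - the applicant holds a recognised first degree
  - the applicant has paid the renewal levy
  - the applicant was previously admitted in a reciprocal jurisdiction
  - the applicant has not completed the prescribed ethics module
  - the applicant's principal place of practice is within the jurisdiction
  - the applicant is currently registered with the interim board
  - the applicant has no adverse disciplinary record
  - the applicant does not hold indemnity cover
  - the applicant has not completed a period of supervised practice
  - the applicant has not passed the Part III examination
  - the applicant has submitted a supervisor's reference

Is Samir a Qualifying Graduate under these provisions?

section 3 — Exempt Practitioner: [the applicant has completed a period of supervised practice? no] OR [the applicant does not hold indemnity cover? yes] → satisfied.
section 12 — Class-C Person: [not an Exempt Practitioner (section 3)? no] OR [the applicant has completed a period of supervised practice? no] → not satisfied.
section 4 — Class-M Professional: [the applicant holds a recognised first degree? yes] AND [the applicant has never been admitted in a reciprocal jurisdiction? no] → not satisfied.
section 2 — Tier VI Holder: [not a Class-C Person (section 12)? yes] AND [not a Class-M Professional (section 4)? yes] → satisfied.
section 8 — Designated Person: [the applicant has not submitted a supervisor's reference? no] OR [the applicant has completed the prescribed ethics module? no] → not satisfied.
section 1 — Accredited Candidate: [not a Designated Person (section 8)? yes] OR [the applicant has no adverse disciplinary record? yes] → satisfied.
section 7 — Licensed Graduate: [the applicant has paid the renewal levy? yes] OR [the applicant's principal place of practice is within the jurisdiction? yes] OR [the applicant does not hold indemnity cover? yes] → satisfied.
section 9 — Approved Graduate: [the applicant has completed the prescribed ethics module? no] OR [the applicant is currently registered with the interim board? yes] OR [the applicant has no adverse disciplinary record? yes] → satisfied.
section 6 — Scheduled Professional: [Licensed Graduate (section 7)? yes] OR [not an Approved Graduate (section 9)? no] → satisfied.
section 10 — Qualifying Graduate: [not a Tier VI Holder (section 2)? no] OR [not an Accredited Candidate (section 1)? no] OR [not a Scheduled Professional (section 6)? no] → not satisfied.

No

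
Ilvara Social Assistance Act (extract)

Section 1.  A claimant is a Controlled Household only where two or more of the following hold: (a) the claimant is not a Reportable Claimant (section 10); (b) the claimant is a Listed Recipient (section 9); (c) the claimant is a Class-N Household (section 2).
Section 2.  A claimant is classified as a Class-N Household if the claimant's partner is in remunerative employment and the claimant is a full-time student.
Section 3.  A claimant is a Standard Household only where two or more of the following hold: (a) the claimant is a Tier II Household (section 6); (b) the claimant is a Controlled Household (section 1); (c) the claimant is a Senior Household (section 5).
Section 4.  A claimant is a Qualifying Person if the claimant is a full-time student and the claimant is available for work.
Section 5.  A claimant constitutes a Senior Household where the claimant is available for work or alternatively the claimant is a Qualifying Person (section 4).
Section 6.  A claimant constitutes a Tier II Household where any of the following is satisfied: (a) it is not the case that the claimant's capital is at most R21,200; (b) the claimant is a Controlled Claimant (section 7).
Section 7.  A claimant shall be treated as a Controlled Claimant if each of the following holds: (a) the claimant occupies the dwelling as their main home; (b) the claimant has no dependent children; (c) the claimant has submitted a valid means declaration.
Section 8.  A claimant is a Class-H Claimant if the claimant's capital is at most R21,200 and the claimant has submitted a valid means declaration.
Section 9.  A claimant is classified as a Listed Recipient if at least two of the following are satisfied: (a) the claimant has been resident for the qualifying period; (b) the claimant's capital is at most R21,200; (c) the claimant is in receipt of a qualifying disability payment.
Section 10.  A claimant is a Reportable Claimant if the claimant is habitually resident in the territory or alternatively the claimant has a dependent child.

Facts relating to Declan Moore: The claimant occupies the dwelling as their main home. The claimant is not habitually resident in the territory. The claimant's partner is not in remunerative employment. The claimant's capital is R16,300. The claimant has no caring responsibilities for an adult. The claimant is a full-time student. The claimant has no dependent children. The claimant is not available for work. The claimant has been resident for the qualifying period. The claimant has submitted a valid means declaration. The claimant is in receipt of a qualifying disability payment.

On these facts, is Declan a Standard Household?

Under section 7: the claimant occupies the dwelling as their main home? yes; and the claimant has no dependent children? yes; and the claimant has submitted a valid means declaration? yes. So the claimant is a Controlled Claimant.
Under section 6: claimant's capital: R16,300 ≤ R21,200? yes, so negated condition no; or Controlled Claimant (section 7)? yes. So the claimant is a Tier II Household.
Under section 10: the claimant is habitually resident in the territory? no; or the claimant has a dependent child? no. So the claimant is not a Reportable Claimant.
Under section 9: the claimant has been resident for the qualifying period? yes; claimant's capital: R16,300 ≤ R21,200? yes; the claimant is in receipt of a qualifying disability payment? yes — 3 of 3 hold (need ≥2) → satisfied.
Under section 2: the claimant's partner is in remunerative employment? no; and the claimant is a full-time student? yes. So the claimant is not a Class-N Household.
Under section 1: not a Reportable Claimant (section 10)? yes; Listed Recipient (section 9)? yes; Class-N Household (section 2)? no — 2 of 3 hold (need ≥2) → satisfied.
Under section 4: the claimant is a full-time student? yes; and the claimant is available for work? no. So the claimant is not a Qualifying Person.
Under section 5: the claimant is available for work? no; or Qualifying Person (section 4)? no. So the claimant is not a Senior Household.
Under section 3: Tier II Household (section 6)? yes; Controlled Household (section 1)? yes; Senior Household (section 5)? no — 2 of 3 hold (need ≥2) → satisfied.

Yes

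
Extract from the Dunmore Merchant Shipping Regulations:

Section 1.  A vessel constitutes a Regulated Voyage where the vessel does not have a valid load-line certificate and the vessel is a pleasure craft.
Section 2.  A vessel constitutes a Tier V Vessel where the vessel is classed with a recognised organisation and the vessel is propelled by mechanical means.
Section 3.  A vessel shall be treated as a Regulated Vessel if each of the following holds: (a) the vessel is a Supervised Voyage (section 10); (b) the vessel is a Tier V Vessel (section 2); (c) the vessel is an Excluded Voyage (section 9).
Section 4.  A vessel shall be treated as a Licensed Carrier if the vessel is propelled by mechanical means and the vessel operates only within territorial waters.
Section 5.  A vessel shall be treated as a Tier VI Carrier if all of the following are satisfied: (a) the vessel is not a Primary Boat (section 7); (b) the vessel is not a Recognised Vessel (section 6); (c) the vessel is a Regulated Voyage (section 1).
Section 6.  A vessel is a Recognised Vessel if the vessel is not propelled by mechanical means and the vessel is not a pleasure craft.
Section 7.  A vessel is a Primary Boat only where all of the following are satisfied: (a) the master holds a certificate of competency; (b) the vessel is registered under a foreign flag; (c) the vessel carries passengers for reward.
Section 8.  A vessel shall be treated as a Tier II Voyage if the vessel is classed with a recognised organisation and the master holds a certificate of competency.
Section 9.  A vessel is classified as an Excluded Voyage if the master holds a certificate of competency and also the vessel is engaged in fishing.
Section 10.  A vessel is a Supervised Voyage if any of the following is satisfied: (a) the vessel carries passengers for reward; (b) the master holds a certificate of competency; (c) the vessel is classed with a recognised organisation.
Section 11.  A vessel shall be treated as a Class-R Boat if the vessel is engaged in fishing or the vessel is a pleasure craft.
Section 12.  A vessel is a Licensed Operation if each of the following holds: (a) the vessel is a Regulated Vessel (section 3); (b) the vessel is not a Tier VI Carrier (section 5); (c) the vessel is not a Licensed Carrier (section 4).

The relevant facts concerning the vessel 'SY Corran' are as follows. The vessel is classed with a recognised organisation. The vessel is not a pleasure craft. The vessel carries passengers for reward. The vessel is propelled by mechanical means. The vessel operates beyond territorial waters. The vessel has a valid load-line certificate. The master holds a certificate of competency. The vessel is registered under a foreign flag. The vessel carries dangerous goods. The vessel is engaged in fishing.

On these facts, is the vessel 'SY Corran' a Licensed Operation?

section 10 — Supervised Voyage: [the vessel carries passengers for reward? yes] OR [the master holds a certificate of competency? yes] OR [the vessel is classed with a recognised organisation? yes] → satisfied.
section 2 — Tier V Vessel: [the vessel is classed with a recognised organisation? yes] AND [the vessel is propelled by mechanical means? yes] → satisfied.
section 9 — Excluded Voyage: [the master holds a certificate of competency? yes] AND [the vessel is engaged in fishing? yes] → satisfied.
section 3 — Regulated Vessel: [Supervised Voyage (section 10)? yes] AND [Tier V Vessel (section 2)? yes] AND [Excluded Voyage (section 9)? yes] → satisfied.
section 7 — Primary Boat: [the master holds a certificate of competency? yes] AND [the vessel is registered under a foreign flag? yes] AND [the vessel carries passengers for reward? yes] → satisfied.
section 6 — Recognised Vessel: [the vessel is not propelled by mechanical means? no] AND [the vessel is not a pleasure craft? yes] → not satisfied.
section 1 — Regulated Voyage: [the vessel does not have a valid load-line certificate? no] AND [the vessel is a pleasure craft? no] → not satisfied.
section 5 — Tier VI Carrier: [not a Primary Boat (section 7)? no] AND [not a Recognised Vessel (section 6)? yes] AND [Regulated Voyage (section 1)? no] → not satisfied.
section 4 — Licensed Carrier: [the vessel is propelled by mechanical means? yes] AND [the vessel operates only within territorial waters? no] → not satisfied.
section 12 — Licensed Operation: [Regulated Vessel (section 3)? yes] AND [not a Tier VI Carrier (section 5)? yes] AND [not a Licensed Carrier (section 4)? yes] → satisfied.

Yes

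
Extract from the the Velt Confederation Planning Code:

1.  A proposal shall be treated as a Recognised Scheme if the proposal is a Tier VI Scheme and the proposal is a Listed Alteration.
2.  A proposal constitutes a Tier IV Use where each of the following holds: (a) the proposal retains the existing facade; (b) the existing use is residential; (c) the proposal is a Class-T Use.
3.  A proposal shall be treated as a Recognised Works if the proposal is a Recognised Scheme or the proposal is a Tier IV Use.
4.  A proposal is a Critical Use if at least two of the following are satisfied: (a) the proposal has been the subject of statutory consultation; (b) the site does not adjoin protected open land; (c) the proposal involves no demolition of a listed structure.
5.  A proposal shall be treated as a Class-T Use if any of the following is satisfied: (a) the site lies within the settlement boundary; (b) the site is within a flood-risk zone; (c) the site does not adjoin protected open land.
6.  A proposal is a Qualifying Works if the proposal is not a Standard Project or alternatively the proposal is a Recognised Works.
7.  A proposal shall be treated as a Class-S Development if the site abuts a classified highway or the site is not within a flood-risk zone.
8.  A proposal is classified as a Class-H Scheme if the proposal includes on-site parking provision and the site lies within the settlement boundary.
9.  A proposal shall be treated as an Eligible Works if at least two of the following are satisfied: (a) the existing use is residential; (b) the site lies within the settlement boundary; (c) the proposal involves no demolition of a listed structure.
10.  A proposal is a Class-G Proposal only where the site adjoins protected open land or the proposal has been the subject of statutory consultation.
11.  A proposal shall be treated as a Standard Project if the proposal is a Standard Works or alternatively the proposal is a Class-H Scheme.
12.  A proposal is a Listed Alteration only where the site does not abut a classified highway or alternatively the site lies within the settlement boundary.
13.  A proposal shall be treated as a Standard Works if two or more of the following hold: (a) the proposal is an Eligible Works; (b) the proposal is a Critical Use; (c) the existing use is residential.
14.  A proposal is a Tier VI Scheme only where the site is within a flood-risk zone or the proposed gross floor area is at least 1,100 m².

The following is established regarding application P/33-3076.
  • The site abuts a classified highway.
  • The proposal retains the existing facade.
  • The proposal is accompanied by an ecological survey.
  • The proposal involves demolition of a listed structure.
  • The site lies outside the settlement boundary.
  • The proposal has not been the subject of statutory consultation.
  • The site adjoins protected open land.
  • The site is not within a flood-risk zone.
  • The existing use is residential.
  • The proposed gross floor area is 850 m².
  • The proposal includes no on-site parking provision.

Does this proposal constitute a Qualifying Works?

Under paragraph 9: the existing use is residential? yes; the site lies within the settlement boundary? no; the proposal involves no demolition of a listed structure? no — 1 of 3 hold (need ≥2) → not satisfied.
Under paragraph 4: the proposal has been the subject of statutory consultation? no; the site does not adjoin protected open land? no; the proposal involves no demolition of a listed structure? no — 0 of 3 hold (need ≥2) → not satisfied.
Under paragraph 13: Eligible Works (paragraph 9)? no; Critical Use (paragraph 4)? no; the existing use is residential? yes — 1 of 3 hold (need ≥2) → not satisfied.
Under paragraph 8: the proposal includes on-site parking provision? no; and the site lies within the settlement boundary? no. So the proposal is not a Class-H Scheme.
Under paragraph 11: Standard Works (paragraph 13)? no; or Class-H Scheme (paragraph 8)? no. So the proposal is not a Standard Project.
Under paragraph 14: the site is within a flood-risk zone? no; or proposed gross floor area: 850 m² ≥ 1,100 m²? no. So the proposal is not a Tier VI Scheme.
Under paragraph 12: the site does not abut a classified highway? no; or the site lies within the settlement boundary? no. So the proposal is not a Listed Alteration.
Under paragraph 1: Tier VI Scheme (paragraph 14)? no; and Listed Alteration (paragraph 12)? no. So the proposal is not a Recognised Scheme.
Under paragraph 5: the site lies within the settlement boundary? no; or the site is within a flood-risk zone? no; or the site does not adjoin protected open land? no. So the proposal is not a Class-T Use.
Under paragraph 2: the proposal retains the existing facade? yes; and the existing use is residential? yes; and Class-T Use (paragraph 5)? no. So the proposal is not a Tier IV Use.
Under paragraph 3: Recognised Scheme (paragraph 1)? no; or Tier IV Use (paragraph 2)? no. So the proposal is not a Recognised Works.
Under paragraph 6: not a Standard Project (paragraph 11)? yes; or Recognised Works (paragraph 3)? no. So the proposal is a Qualifying Works.

Yes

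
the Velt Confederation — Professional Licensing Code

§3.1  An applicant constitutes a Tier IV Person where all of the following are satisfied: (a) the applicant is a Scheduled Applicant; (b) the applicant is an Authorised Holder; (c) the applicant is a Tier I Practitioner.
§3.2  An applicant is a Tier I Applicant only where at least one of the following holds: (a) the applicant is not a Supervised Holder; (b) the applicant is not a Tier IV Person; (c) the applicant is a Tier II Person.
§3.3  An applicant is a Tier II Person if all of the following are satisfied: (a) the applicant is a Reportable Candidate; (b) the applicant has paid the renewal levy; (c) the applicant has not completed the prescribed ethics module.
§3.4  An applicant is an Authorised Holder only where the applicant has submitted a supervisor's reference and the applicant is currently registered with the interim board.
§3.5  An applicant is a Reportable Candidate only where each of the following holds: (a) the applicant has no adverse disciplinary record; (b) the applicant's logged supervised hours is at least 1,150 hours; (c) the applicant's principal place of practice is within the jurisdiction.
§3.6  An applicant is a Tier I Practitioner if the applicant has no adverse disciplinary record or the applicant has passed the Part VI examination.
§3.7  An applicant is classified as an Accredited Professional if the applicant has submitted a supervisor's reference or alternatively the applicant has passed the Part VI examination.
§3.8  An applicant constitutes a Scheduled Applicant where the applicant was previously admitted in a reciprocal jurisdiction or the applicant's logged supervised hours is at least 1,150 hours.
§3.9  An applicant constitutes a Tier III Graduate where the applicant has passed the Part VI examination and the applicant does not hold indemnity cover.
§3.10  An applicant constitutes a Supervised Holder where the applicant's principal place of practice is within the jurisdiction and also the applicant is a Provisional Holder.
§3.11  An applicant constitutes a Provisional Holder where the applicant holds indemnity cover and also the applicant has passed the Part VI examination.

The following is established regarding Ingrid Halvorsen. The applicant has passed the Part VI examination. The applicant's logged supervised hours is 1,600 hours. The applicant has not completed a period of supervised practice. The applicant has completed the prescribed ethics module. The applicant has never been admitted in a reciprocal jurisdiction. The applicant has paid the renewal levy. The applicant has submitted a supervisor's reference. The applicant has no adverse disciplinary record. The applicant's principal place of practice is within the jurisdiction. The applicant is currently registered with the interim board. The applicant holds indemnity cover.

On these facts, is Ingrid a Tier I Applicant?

No

§3.11 — Provisional Holder: [the applicant holds indemnity cover? yes] AND [the applicant has passed the Part VI examination? yes] → satisfied.
§3.10 — Supervised Holder: [the applicant's principal place of practice is within the jurisdiction? yes] AND [Provisional Holder (§3.11)? yes] → satisfied.
§3.8 — Scheduled Applicant: [the applicant was previously admitted in a reciprocal jurisdiction? no] OR [applicant's logged supervised hours: 1,600 hours ≥ 1,150 hours? yes] → satisfied.
§3.4 — Authorised Holder: [the applicant has submitted a supervisor's reference? yes] AND [the applicant is currently registered with the interim board? yes] → satisfied.
§3.6 — Tier I Practitioner: [the applicant has no adverse disciplinary record? yes] OR [the applicant has passed the Part VI examination? yes] → satisfied.
§3.1 — Tier IV Person: [Scheduled Applicant (§3.8)? yes] AND [Authorised Holder (§3.4)? yes] AND [Tier I Practitioner (§3.6)? yes] → satisfied.
§3.5 — Reportable Candidate: [the applicant has no adverse disciplinary record? yes] AND [applicant's logged supervised hours: 1,600 hours ≥ 1,150 hours? yes] AND [the applicant's principal place of practice is within the jurisdiction? yes] → satisfied.
§3.3 — Tier II Person: [Reportable Candidate (§3.5)? yes] AND [the applicant has paid the renewal levy? yes] AND [the applicant has not completed the prescribed ethics module? no] → not satisfied.
§3.2 — Tier I Applicant: [not a Supervised Holder (§3.10)? no] OR [not a Tier IV Person (§3.1)? no] OR [Tier II Person (§3.3)? no] → not satisfied.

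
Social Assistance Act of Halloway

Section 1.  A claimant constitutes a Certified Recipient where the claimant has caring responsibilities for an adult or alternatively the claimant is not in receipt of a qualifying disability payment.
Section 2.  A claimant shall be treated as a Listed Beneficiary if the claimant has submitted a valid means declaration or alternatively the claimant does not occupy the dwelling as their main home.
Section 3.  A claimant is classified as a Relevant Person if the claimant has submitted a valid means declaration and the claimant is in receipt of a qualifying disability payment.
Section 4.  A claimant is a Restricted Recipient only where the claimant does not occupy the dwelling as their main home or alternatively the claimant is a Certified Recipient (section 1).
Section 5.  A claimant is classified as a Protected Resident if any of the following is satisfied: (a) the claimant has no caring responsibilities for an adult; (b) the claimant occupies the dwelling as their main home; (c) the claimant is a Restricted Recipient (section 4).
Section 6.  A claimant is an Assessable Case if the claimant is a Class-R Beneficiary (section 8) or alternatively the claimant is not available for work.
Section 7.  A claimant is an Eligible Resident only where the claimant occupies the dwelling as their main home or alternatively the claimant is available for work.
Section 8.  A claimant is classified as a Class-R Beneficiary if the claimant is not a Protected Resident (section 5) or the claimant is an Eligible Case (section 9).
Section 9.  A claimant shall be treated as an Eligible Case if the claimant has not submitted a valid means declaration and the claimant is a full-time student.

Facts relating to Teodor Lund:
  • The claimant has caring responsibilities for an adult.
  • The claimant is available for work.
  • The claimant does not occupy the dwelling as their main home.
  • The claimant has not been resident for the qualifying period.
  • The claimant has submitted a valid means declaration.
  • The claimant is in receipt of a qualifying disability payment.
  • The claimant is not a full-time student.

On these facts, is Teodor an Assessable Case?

No

Under section 1: the claimant has caring responsibilities for an adult? yes; or the claimant is not in receipt of a qualifying disability payment? no. So the claimant is a Certified Recipient.
Under section 4: the claimant does not occupy the dwelling as their main home? yes; or Certified Recipient (section 1)? yes. So the claimant is a Restricted Recipient.
Under section 5: the claimant has no caring responsibilities for an adult? no; or the claimant occupies the dwelling as their main home? no; or Restricted Recipient (section 4)? yes. So the claimant is a Protected Resident.
Under section 9: the claimant has not submitted a valid means declaration? no; and the claimant is a full-time student? no. So the claimant is not an Eligible Case.
Under section 8: not a Protected Resident (section 5)? no; or Eligible Case (section 9)? no. So the claimant is not a Class-R Beneficiary.
Under section 6: Class-R Beneficiary (section 8)? no; or the claimant is not available for work? no. So the claimant is not an Assessable Case.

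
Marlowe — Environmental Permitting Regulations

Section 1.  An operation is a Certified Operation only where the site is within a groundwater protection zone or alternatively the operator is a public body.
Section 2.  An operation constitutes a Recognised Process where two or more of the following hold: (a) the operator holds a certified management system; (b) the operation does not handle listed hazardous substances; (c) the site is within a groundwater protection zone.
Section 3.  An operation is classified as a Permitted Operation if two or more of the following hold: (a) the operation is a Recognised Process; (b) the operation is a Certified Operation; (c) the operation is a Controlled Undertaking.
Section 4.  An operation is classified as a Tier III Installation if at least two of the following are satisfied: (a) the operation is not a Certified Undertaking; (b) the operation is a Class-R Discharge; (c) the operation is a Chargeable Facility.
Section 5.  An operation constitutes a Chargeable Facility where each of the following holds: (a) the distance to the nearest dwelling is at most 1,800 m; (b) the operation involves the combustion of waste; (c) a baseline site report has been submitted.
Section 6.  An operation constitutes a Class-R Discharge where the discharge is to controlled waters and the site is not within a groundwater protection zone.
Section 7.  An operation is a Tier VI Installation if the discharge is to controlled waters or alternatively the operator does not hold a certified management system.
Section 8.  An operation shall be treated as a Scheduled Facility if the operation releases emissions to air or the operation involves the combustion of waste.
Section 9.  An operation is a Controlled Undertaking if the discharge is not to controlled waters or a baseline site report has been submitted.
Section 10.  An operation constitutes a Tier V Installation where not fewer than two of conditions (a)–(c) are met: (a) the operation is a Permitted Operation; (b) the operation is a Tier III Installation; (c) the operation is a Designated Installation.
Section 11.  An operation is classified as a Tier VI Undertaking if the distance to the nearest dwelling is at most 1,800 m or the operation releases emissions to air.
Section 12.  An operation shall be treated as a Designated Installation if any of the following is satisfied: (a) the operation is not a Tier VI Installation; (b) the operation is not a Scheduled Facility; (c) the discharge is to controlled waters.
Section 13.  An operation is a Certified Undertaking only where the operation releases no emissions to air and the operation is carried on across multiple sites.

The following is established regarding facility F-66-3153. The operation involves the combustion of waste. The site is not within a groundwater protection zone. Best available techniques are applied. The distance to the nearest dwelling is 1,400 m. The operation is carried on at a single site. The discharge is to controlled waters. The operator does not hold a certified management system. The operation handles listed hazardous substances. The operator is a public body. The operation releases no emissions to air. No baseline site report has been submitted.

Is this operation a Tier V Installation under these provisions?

Yes

section 2 — Recognised Process: the operator holds a certified management system? no; the operation does not handle listed hazardous substances? no; the site is within a groundwater protection zone? no — 0 of 3 hold (need ≥2) → not satisfied.
section 1 — Certified Operation: [the site is within a groundwater protection zone? no] OR [the operator is a public body? yes] → satisfied.
section 9 — Controlled Undertaking: [the discharge is not to controlled waters? no] OR [a baseline site report has been submitted? no] → not satisfied.
section 3 — Permitted Operation: Recognised Process (section 2)? no; Certified Operation (section 1)? yes; Controlled Undertaking (section 9)? no — 1 of 3 hold (need ≥2) → not satisfied.
section 13 — Certified Undertaking: [the operation releases no emissions to air? yes] AND [the operation is carried on across multiple sites? no] → not satisfied.
section 6 — Class-R Discharge: [the discharge is to controlled waters? yes] AND [the site is not within a groundwater protection zone? yes] → satisfied.
section 5 — Chargeable Facility: [distance to the nearest dwelling: 1,400 m ≤ 1,800 m? yes] AND [the operation involves the combustion of waste? yes] AND [a baseline site report has been submitted? no] → not satisfied.
section 4 — Tier III Installation: not a Certified Undertaking (section 13)? yes; Class-R Discharge (section 6)? yes; Chargeable Facility (section 5)? no — 2 of 3 hold (need ≥2) → satisfied.
section 7 — Tier VI Installation: [the discharge is to controlled waters? yes] OR [the operator does not hold a certified management system? yes] → satisfied.
section 8 — Scheduled Facility: [the operation releases emissions to air? no] OR [the operation involves the combustion of waste? yes] → satisfied.
section 12 — Designated Installation: [not a Tier VI Installation (section 7)? no] OR [not a Scheduled Facility (section 8)? no] OR [the discharge is to controlled waters? yes] → satisfied.
section 10 — Tier V Installation: Permitted Operation (section 3)? no; Tier III Installation (section 4)? yes; Designated Installation (section 12)? yes — 2 of 3 hold (need ≥2) → satisfied.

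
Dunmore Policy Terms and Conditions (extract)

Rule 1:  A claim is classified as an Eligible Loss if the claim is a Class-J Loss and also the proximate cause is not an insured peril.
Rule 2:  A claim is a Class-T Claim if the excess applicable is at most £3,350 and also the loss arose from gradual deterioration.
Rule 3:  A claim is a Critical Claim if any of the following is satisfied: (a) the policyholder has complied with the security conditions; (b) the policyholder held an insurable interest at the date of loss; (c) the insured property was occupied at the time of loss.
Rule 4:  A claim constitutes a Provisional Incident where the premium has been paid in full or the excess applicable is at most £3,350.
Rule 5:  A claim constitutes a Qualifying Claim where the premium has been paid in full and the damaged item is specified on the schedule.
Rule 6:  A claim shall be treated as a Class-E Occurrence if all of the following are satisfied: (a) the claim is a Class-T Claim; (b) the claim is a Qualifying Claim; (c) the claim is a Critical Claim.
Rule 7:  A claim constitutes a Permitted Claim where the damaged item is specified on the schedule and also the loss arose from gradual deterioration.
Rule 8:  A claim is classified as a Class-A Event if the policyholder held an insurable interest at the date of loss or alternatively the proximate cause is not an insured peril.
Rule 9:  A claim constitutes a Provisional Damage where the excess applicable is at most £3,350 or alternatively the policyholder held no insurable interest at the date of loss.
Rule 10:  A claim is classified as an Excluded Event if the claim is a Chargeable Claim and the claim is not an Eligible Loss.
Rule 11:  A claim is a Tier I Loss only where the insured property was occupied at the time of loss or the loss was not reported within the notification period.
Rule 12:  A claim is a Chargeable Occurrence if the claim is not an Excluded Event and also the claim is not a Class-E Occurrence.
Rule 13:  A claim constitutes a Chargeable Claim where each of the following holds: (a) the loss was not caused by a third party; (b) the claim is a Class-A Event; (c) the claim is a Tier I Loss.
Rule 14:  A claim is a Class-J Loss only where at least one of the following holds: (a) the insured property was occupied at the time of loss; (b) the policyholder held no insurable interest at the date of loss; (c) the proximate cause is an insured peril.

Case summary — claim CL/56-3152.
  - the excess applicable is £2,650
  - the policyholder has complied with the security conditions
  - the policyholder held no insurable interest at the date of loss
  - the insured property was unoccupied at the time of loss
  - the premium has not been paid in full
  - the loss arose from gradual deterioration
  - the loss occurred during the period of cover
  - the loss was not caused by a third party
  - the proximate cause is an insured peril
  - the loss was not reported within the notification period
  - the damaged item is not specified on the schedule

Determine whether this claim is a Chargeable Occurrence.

rule 8 — Class-A Event: [the policyholder held an insurable interest at the date of loss? no] OR [the proximate cause is not an insured peril? no] → not satisfied.
rule 11 — Tier I Loss: [the insured property was occupied at the time of loss? no] OR [the loss was not reported within the notification period? yes] → satisfied.
rule 13 — Chargeable Claim: [the loss was not caused by a third party? yes] AND [Class-A Event (rule 8)? no] AND [Tier I Loss (rule 11)? yes] → not satisfied.
rule 14 — Class-J Loss: [the insured property was occupied at the time of loss? no] OR [the policyholder held no insurable interest at the date of loss? yes] OR [the proximate cause is an insured peril? yes] → satisfied.
rule 1 — Eligible Loss: [Class-J Loss (rule 14)? yes] AND [the proximate cause is not an insured peril? no] → not satisfied.
rule 10 — Excluded Event: [Chargeable Claim (rule 13)? no] AND [not an Eligible Loss (rule 1)? yes] → not satisfied.
rule 2 — Class-T Claim: [excess applicable: £2,650 ≤ £3,350? yes] AND [the loss arose from gradual deterioration? yes] → satisfied.
rule 5 — Qualifying Claim: [the premium has been paid in full? no] AND [the damaged item is specified on the schedule? no] → not satisfied.
rule 3 — Critical Claim: [the policyholder has complied with the security conditions? yes] OR [the policyholder held an insurable interest at the date of loss? no] OR [the insured property was occupied at the time of loss? no] → satisfied.
rule 6 — Class-E Occurrence: [Class-T Claim (rule 2)? yes] AND [Qualifying Claim (rule 5)? no] AND [Critical Claim (rule 3)? yes] → not satisfied.
rule 12 — Chargeable Occurrence: [not an Excluded Event (rule 10)? yes] AND [not a Class-E Occurrence (rule 6)? yes] → satisfied.

Yes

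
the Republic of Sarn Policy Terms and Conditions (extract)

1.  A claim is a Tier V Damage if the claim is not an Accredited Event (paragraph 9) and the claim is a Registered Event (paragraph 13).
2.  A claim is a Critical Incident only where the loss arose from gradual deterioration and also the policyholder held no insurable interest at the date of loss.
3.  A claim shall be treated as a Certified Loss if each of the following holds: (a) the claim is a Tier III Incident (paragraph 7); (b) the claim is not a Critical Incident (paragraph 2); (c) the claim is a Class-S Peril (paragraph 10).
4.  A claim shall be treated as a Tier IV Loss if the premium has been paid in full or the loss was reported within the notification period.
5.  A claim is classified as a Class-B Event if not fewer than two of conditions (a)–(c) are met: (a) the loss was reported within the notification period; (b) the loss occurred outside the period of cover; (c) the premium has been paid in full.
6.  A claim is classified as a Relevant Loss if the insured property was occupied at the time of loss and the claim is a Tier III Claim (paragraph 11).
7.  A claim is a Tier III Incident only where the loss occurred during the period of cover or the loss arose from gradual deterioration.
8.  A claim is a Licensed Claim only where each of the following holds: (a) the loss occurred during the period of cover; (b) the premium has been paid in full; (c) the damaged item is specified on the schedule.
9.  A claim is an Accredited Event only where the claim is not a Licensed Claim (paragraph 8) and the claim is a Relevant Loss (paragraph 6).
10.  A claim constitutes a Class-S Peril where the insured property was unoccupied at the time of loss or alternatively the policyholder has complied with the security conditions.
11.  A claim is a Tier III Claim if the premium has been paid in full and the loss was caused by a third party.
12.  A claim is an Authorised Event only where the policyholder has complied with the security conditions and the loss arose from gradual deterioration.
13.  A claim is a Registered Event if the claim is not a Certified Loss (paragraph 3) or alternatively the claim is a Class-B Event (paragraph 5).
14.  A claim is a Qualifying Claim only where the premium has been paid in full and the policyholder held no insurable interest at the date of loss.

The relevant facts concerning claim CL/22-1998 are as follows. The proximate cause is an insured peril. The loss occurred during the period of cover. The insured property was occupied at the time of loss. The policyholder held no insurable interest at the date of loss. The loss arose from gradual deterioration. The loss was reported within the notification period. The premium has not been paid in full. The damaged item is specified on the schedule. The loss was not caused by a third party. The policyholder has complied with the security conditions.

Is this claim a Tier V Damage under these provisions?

Yes

paragraph 8 — Licensed Claim: [the loss occurred during the period of cover? yes] AND [the premium has been paid in full? no] AND [the damaged item is specified on the schedule? yes] → not satisfied.
paragraph 11 — Tier III Claim: [the premium has been paid in full? no] AND [the loss was caused by a third party? no] → not satisfied.
paragraph 6 — Relevant Loss: [the insured property was occupied at the time of loss? yes] AND [Tier III Claim (paragraph 11)? no] → not satisfied.
paragraph 9 — Accredited Event: [not a Licensed Claim (paragraph 8)? yes] AND [Relevant Loss (paragraph 6)? no] → not satisfied.
paragraph 7 — Tier III Incident: [the loss occurred during the period of cover? yes] OR [the loss arose from gradual deterioration? yes] → satisfied.
paragraph 2 — Critical Incident: [the loss arose from gradual deterioration? yes] AND [the policyholder held no insurable interest at the date of loss? yes] → satisfied.
paragraph 10 — Class-S Peril: [the insured property was unoccupied at the time of loss? no] OR [the policyholder has complied with the security conditions? yes] → satisfied.
paragraph 3 — Certified Loss: [Tier III Incident (paragraph 7)? yes] AND [not a Critical Incident (paragraph 2)? no] AND [Class-S Peril (paragraph 10)? yes] → not satisfied.
paragraph 5 — Class-B Event: the loss was reported within the notification period? yes; the loss occurred outside the period of cover? no; the premium has been paid in full? no — 1 of 3 hold (need ≥2) → not satisfied.
paragraph 13 — Registered Event: [not a Certified Loss (paragraph 3)? yes] OR [Class-B Event (paragraph 5)? no] → satisfied.
paragraph 1 — Tier V Damage: [not an Accredited Event (paragraph 9)? yes] AND [Registered Event (paragraph 13)? yes] → satisfied.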